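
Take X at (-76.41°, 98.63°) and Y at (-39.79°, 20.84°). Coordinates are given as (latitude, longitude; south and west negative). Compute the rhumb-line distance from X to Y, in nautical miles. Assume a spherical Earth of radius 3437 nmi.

3094 nmi

Rhumb course C = atan2(Δλ, Δψ) with Δψ = ln[tan(π/4+φ₂/2)/tan(π/4+φ₁/2)] = +1.3692, Δλ = -1.3577 → C = 315.24°
d = R·|Δφ| / |cos C| = 3437·0.63914 / 0.71009 = 3094 nmi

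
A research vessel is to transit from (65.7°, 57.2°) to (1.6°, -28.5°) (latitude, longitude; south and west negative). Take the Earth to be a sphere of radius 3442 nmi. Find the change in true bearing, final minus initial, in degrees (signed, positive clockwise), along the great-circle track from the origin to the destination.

-62.5°

Initial bearing θ₁ = atan2(sin Δλ cos φ₂, cos φ₁ sin φ₂ − sin φ₁ cos φ₂ cos Δλ) = 266.74°
Final bearing θ₂ = (initial bearing from the destination back to the start) + 180° = 204.27°
Δθ = θ₂ − θ₁ = -62.5°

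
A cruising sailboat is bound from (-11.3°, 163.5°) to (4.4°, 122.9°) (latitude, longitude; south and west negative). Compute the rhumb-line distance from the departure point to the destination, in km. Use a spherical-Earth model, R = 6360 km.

Rhumb course C = atan2(Δλ, Δψ) with Δψ = ln[tan(π/4+φ₂/2)/tan(π/4+φ₁/2)] = +0.2754, Δλ = -0.7086 → C = 291.24°
d = R·|Δφ| / |cos C| = 6360·0.27402 / 0.36224 = 4811 km

4811 km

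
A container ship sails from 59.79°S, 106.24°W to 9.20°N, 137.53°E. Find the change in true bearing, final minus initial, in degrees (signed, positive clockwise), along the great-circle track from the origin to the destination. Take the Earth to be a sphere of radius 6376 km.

At departure: θ₁ = atan2(sin Δλ cos φ₂, cos φ₁ sin φ₂ − sin φ₁ cos φ₂ cos Δλ) = 251.48°
At arrival: θ₂ = atan2(sin Δλ cos φ₁, −cos φ₂ sin φ₁ + sin φ₂ cos φ₁ cos Δλ) = 331.10°
Δθ = θ₂ − θ₁ = +79.6°

+79.6°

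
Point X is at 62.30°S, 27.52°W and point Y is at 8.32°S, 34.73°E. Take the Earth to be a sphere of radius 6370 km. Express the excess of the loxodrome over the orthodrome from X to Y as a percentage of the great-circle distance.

2.0%

Great circle: σ = 1.2215 rad → d_gc = Rσ = 7780.7 km
Rhumb: Δφ = +0.9421, Δλ = +1.0865, Δψ = +1.2545, q = Δφ/Δψ = 0.7510 → d_rh = R√(Δφ²+q²Δλ²) = 7939.3 km
Excess = (7939.3 − 7780.7) / 7780.7 = 158.6 / 7780.7 = 2.04% ≈ 2.0%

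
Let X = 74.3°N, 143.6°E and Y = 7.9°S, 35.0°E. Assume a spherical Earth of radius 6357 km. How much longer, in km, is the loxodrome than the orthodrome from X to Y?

853 km

Great circle: cos σ = sin φ₁ sin φ₂ + cos φ₁ cos φ₂ cos Δλ,  σ = 1.7904 rad → d_gc = 11381.3 km
Rhumb line: Δψ = -2.1197, q = Δφ/Δψ = 0.6768, d_rh = R√(Δφ²+q²Δλ²) = 12234.4 km
Excess = 12234.4 − 11381.3 = 853.1 ≈ 853 km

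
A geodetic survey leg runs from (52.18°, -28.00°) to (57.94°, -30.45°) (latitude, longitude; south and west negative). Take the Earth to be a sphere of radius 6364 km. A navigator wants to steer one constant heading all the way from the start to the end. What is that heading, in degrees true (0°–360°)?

346.3°

Δψ = ln[tan(π/4+φ₂/2)/tan(π/4+φ₁/2)] = +0.1759
Δλ = -0.0428 rad (taken the short way round)
course = atan2(Δλ, Δψ) = 346.34°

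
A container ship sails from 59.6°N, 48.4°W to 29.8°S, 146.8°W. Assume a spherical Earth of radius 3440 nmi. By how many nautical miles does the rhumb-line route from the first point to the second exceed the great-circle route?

151 nmi

Great circle: cos σ = sin φ₁ sin φ₂ + cos φ₁ cos φ₂ cos Δλ,  σ = 2.0861 rad → d_gc = 7176.2 nmi
Rhumb line: Δψ = -1.8484, q = Δφ/Δψ = 0.8442, d_rh = R√(Δφ²+q²Δλ²) = 7326.8 nmi
Excess = 7326.8 − 7176.2 = 150.6 ≈ 151 nmi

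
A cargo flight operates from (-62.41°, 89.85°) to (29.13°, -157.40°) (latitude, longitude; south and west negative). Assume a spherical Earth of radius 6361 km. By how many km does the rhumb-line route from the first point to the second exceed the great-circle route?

Great circle: cos σ = sin φ₁ sin φ₂ + cos φ₁ cos φ₂ cos Δλ,  σ = 2.1992 rad → d_gc = 13989.4 km
Rhumb line: Δψ = +1.9362, q = Δφ/Δψ = 0.8252, d_rh = R√(Δφ²+q²Δλ²) = 14490.4 km
Excess = 14490.4 − 13989.4 = 501.0 ≈ 501 km

501 km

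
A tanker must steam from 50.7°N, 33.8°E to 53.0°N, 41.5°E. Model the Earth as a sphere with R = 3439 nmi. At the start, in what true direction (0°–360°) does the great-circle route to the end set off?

61.2°

θ = atan2( sin Δλ·cos φ₂ ,  cos φ₁ sin φ₂ − sin φ₁ cos φ₂ cos Δλ )
  = atan2(+0.0806, +0.0443) = 61.20°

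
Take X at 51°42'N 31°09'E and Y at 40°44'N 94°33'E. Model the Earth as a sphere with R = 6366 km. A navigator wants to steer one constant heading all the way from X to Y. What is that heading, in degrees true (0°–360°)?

Δψ = ln[tan(π/4+φ₂/2)/tan(π/4+φ₁/2)] = -0.2780
Δλ = +1.1065 rad (taken the short way round)
course = atan2(Δλ, Δψ) = 104.10°

104.1°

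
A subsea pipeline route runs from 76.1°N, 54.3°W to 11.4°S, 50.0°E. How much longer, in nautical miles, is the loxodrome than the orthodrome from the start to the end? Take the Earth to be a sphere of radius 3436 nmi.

Great circle: cos σ = sin φ₁ sin φ₂ + cos φ₁ cos φ₂ cos Δλ,  σ = 1.8235 rad → d_gc = 6265.6 nmi
Rhumb line: Δψ = -2.3049, q = Δφ/Δψ = 0.6626, d_rh = R√(Δφ²+q²Δλ²) = 6686.6 nmi
Excess = 6686.6 − 6265.6 = 421.0 ≈ 421 nmi

421 nmi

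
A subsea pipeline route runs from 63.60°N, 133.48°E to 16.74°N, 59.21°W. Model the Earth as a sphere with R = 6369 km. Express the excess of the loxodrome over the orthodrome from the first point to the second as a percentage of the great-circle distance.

Great circle: σ = 1.7289 rad → d_gc = Rσ = 11011.1 km
Rhumb: Δφ = -0.8179, Δλ = +2.9201, Δψ = -1.1537, q = Δφ/Δψ = 0.7089 → d_rh = R√(Δφ²+q²Δλ²) = 14176.2 km
Excess = (14176.2 − 11011.1) / 11011.1 = 3165.1 / 11011.1 = 28.74% ≈ 28.7%

28.7%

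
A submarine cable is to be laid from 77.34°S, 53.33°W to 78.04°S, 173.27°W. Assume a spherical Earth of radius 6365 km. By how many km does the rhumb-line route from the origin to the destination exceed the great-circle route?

477 km

Great circle: cos σ = sin φ₁ sin φ₂ + cos φ₁ cos φ₂ cos Δλ,  σ = 0.3713 rad → d_gc = 2363.6 km
Rhumb line: Δψ = -0.0573, q = Δφ/Δψ = 0.2131, d_rh = R√(Δφ²+q²Δλ²) = 2841.0 km
Excess = 2841.0 − 2363.6 = 477.4 ≈ 477 km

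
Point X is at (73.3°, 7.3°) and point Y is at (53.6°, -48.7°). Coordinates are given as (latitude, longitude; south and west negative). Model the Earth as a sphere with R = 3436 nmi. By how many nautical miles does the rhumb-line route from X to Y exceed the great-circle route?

59 nmi

Great circle: cos σ = sin φ₁ sin φ₂ + cos φ₁ cos φ₂ cos Δλ,  σ = 0.5230 rad → d_gc = 1797.2 nmi
Rhumb line: Δψ = -0.8065, q = Δφ/Δψ = 0.4263, d_rh = R√(Δφ²+q²Δλ²) = 1856.2 nmi
Excess = 1856.2 − 1797.2 = 59.0 ≈ 59 nmi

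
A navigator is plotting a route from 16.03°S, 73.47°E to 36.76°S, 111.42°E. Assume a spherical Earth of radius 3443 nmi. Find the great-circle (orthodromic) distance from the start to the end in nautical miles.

cos σ = sin φ₁ sin φ₂ + cos φ₁ cos φ₂ cos Δλ
      = sin(-16.03°)sin(-36.76°) + cos(-16.03°)cos(-36.76°)cos(37.95°) = 0.7724
σ = 39.426° → d = Rσ = 3443·0.68812 = 2369 nmi

2369 nmi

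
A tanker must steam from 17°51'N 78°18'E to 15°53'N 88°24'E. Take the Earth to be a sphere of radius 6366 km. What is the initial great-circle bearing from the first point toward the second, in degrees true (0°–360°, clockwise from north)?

100.0°

N = sin Δλ·cos φ₂ = +0.1687;  D = cos φ₁ sin φ₂ − sin φ₁ cos φ₂ cos Δλ = -0.0297
initial course = atan2(N, D) = 100.00°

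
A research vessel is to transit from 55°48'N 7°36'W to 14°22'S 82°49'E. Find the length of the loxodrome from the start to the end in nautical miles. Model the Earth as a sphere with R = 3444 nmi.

6276 nmi

Rhumb course C = atan2(Δλ, Δψ) with Δψ = ln[tan(π/4+φ₂/2)/tan(π/4+φ₁/2)] = -1.4322, Δλ = +1.5781 → C = 132.23°
d = R·|Δφ| / |cos C| = 3444·1.22464 / 0.67206 = 6276 nmi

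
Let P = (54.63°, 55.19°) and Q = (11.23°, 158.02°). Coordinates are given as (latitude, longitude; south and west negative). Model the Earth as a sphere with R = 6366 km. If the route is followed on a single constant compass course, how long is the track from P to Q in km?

10343 km

Δψ = ln[tan(π/4+φ₂/2)/tan(π/4+φ₁/2)] = -0.9458;  Δφ = -0.7575 rad,  Δλ = +1.7947 rad
q = Δφ/Δψ = 0.8009
d = R·√(Δφ² + q²Δλ²) = 6366·1.62479 = 10343 km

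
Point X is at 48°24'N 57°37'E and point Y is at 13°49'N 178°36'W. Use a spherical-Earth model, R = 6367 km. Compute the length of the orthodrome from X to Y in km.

cos σ = sin φ₁ sin φ₂ + cos φ₁ cos φ₂ cos Δλ
      = sin(48.40°)sin(13.82°) + cos(48.40°)cos(13.82°)cos(123.78°) = -0.1799
σ = 100.365° → d = Rσ = 6367·1.75169 = 11153 km

11153 km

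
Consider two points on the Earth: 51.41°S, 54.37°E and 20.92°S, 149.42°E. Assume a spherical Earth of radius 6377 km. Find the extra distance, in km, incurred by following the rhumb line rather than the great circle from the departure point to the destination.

441 km

Great circle: cos σ = sin φ₁ sin φ₂ + cos φ₁ cos φ₂ cos Δλ,  σ = 1.3410 rad → d_gc = 8551.4 km
Rhumb line: Δψ = +0.6760, q = Δφ/Δψ = 0.7872, d_rh = R√(Δφ²+q²Δλ²) = 8992.4 km
Excess = 8992.4 − 8551.4 = 441.0 ≈ 441 km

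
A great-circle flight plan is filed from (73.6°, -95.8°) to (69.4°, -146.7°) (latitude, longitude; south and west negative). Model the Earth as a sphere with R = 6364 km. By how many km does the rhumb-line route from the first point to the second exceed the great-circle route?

54 km

Great circle: cos σ = sin φ₁ sin φ₂ + cos φ₁ cos φ₂ cos Δλ,  σ = 0.2815 rad → d_gc = 1791.8 km
Rhumb line: Δψ = -0.2320, q = Δφ/Δψ = 0.3160, d_rh = R√(Δφ²+q²Δλ²) = 1846.2 km
Excess = 1846.2 − 1791.8 = 54.4 ≈ 54 km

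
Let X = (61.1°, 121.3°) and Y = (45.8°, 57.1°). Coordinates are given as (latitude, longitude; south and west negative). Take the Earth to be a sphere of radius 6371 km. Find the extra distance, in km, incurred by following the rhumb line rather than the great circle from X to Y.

Great circle: cos σ = sin φ₁ sin φ₂ + cos φ₁ cos φ₂ cos Δλ,  σ = 0.6852 rad → d_gc = 4365.6 km
Rhumb line: Δψ = -0.4548, q = Δφ/Δψ = 0.5872, d_rh = R√(Δφ²+q²Δλ²) = 4524.0 km
Excess = 4524.0 − 4365.6 = 158.4 ≈ 158 km

158 km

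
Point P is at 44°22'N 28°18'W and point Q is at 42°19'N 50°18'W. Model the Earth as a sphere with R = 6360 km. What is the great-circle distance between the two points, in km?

1785 km

Haversine: a = sin²(Δφ/2)+cos φ₁ cos φ₂ sin²(Δλ/2) = 0.01957;  σ = 2·atan2(√a,√(1−a))
σ = 16.081° → d = Rσ = 6360·0.28067 = 1785 km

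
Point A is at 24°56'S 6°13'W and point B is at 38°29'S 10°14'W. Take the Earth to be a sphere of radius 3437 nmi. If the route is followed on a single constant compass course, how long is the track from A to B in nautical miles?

Δψ = ln[tan(π/4+φ₂/2)/tan(π/4+φ₁/2)] = -0.2791;  Δφ = -0.2365 rad,  Δλ = -0.0701 rad
q = Δφ/Δψ = 0.8472
d = R·√(Δφ² + q²Δλ²) = 3437·0.24384 = 838 nmi

838 nmi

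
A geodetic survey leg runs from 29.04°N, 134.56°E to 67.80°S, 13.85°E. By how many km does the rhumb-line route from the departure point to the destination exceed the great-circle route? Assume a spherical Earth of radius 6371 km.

793 km

Great circle: cos σ = sin φ₁ sin φ₂ + cos φ₁ cos φ₂ cos Δλ,  σ = 2.2372 rad → d_gc = 14253.0 km
Rhumb line: Δψ = -2.1587, q = Δφ/Δψ = 0.7830, d_rh = R√(Δφ²+q²Δλ²) = 15046.4 km
Excess = 15046.4 − 14253.0 = 793.4 ≈ 793 km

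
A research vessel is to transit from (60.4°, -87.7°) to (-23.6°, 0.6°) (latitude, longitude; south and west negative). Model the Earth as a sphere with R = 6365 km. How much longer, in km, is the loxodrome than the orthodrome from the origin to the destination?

Great circle: cos σ = sin φ₁ sin φ₂ + cos φ₁ cos φ₂ cos Δλ,  σ = 1.9121 rad → d_gc = 12170.2 km
Rhumb line: Δψ = -1.7551, q = Δφ/Δψ = 0.8353, d_rh = R√(Δφ²+q²Δλ²) = 12418.6 km
Excess = 12418.6 − 12170.2 = 248.4 ≈ 248 km

248 km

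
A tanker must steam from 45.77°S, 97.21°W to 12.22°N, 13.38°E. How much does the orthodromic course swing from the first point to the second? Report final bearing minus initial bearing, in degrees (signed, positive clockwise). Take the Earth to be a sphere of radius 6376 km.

-51.0°

At departure: θ₁ = atan2(sin Δλ cos φ₂, cos φ₁ sin φ₂ − sin φ₁ cos φ₂ cos Δλ) = 96.15°
At arrival: θ₂ = atan2(sin Δλ cos φ₁, −cos φ₂ sin φ₁ + sin φ₂ cos φ₁ cos Δλ) = 45.20°
Δθ = θ₂ − θ₁ = -51.0°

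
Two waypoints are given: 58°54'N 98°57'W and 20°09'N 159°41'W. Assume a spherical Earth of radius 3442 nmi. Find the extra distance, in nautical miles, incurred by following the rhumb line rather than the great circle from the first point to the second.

76 nmi

Great circle: cos σ = sin φ₁ sin φ₂ + cos φ₁ cos φ₂ cos Δλ,  σ = 1.0098 rad → d_gc = 3475.7 nmi
Rhumb line: Δψ = -0.9200, q = Δφ/Δψ = 0.7351, d_rh = R√(Δφ²+q²Δλ²) = 3551.4 nmi
Excess = 3551.4 − 3475.7 = 75.7 ≈ 76 nmi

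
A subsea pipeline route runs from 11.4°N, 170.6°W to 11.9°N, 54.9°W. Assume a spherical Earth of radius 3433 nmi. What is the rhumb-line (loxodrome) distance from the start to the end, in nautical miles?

Δψ = ln[tan(π/4+φ₂/2)/tan(π/4+φ₁/2)] = +0.0089;  Δφ = +0.0087 rad,  Δλ = +2.0193 rad
q = Δφ/Δψ = 0.9794
d = R·√(Δφ² + q²Δλ²) = 3433·1.97776 = 6790 nmi

6790 nmi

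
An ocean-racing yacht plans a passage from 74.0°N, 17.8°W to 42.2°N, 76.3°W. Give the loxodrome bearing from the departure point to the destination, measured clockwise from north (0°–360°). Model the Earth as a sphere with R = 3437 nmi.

Meridional parts: M(φ₁)=+1.9623, M(φ₂)=+0.8139 → ΔM = -1.1484;  Δλ = -1.0210 rad
tan C = Δλ / ΔM = +0.8891 → C = 221.64°

221.6°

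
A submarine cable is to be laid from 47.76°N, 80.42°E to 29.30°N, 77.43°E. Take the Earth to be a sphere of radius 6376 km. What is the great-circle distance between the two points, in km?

2070 km

cos σ = sin φ₁ sin φ₂ + cos φ₁ cos φ₂ cos Δλ
      = sin(47.76°)sin(29.30°) + cos(47.76°)cos(29.30°)cos(-2.99°) = 0.9477
σ = 18.604° → d = Rσ = 6376·0.32470 = 2070 km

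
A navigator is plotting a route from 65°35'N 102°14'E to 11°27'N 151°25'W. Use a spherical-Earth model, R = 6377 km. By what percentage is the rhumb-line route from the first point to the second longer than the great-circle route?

Great circle: σ = 1.5040 rad → d_gc = Rσ = 9591.2 km
Rhumb: Δφ = -0.9448, Δλ = +1.8562, Δψ = -1.3296, q = Δφ/Δψ = 0.7106 → d_rh = R√(Δφ²+q²Δλ²) = 10346.2 km
Excess = (10346.2 − 9591.2) / 9591.2 = 755.0 / 9591.2 = 7.87% ≈ 7.9%

7.9%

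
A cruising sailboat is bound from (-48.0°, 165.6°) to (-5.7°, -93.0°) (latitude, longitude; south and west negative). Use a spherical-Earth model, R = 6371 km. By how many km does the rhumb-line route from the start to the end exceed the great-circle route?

Great circle: cos σ = sin φ₁ sin φ₂ + cos φ₁ cos φ₂ cos Δλ,  σ = 1.6286 rad → d_gc = 10376.0 km
Rhumb line: Δψ = +0.8578, q = Δφ/Δψ = 0.8606, d_rh = R√(Δφ²+q²Δλ²) = 10783.7 km
Excess = 10783.7 − 10376.0 = 407.7 ≈ 408 km

408 km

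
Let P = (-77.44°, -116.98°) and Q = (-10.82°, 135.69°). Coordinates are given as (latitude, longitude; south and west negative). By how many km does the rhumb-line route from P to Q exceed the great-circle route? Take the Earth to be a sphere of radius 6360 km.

Great circle: cos σ = sin φ₁ sin φ₂ + cos φ₁ cos φ₂ cos Δλ,  σ = 1.4509 rad → d_gc = 9227.7 km
Rhumb line: Δψ = +2.0169, q = Δφ/Δψ = 0.5765, d_rh = R√(Δφ²+q²Δλ²) = 10092.7 km
Excess = 10092.7 − 9227.7 = 865.0 ≈ 865 km

865 km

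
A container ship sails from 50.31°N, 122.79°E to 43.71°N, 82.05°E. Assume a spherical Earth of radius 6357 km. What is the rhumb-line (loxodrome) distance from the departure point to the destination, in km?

Rhumb course C = atan2(Δλ, Δψ) with Δψ = ln[tan(π/4+φ₂/2)/tan(π/4+φ₁/2)] = -0.1692, Δλ = -0.7110 → C = 256.61°
d = R·|Δφ| / |cos C| = 6357·0.11519 / 0.23155 = 3162 km

3162 km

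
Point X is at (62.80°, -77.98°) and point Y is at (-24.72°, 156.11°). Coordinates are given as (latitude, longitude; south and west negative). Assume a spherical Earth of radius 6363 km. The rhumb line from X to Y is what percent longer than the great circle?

5.7%

Great circle: σ = 2.2338 rad → d_gc = Rσ = 14213.5 km
Rhumb: Δφ = -1.5275, Δλ = -2.1975, Δψ = -1.8646, q = Δφ/Δψ = 0.8192 → d_rh = R√(Δφ²+q²Δλ²) = 15022.9 km
Excess = (15022.9 − 14213.5) / 14213.5 = 809.4 / 14213.5 = 5.69% ≈ 5.7%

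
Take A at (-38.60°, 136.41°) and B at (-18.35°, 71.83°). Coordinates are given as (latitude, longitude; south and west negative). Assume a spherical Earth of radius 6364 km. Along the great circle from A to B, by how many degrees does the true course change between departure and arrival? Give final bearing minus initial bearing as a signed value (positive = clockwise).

+34.0°

Initial bearing θ₁ = atan2(sin Δλ cos φ₂, cos φ₁ sin φ₂ − sin φ₁ cos φ₂ cos Δλ) = 270.54°
Final bearing θ₂ = (initial bearing from the destination back to the start) + 180° = 304.58°
Δθ = θ₂ − θ₁ = +34.0°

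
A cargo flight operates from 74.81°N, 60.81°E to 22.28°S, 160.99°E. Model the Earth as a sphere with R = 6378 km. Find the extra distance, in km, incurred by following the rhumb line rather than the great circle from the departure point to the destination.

641 km

Great circle: cos σ = sin φ₁ sin φ₂ + cos φ₁ cos φ₂ cos Δλ,  σ = 1.9919 rad → d_gc = 12704.1 km
Rhumb line: Δψ = -2.4139, q = Δφ/Δψ = 0.7020, d_rh = R√(Δφ²+q²Δλ²) = 13345.1 km
Excess = 13345.1 − 12704.1 = 641.0 ≈ 641 km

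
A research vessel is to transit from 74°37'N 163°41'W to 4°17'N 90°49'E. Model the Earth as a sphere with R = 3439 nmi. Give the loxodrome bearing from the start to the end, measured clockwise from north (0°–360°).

Δψ = ln[tan(π/4+φ₂/2)/tan(π/4+φ₁/2)] = -1.9272
Δλ = -1.8413 rad (taken the short way round)
course = atan2(Δλ, Δψ) = 223.69°

223.7°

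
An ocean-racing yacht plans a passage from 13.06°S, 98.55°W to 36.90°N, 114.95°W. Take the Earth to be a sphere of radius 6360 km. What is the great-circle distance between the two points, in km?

cos σ = sin φ₁ sin φ₂ + cos φ₁ cos φ₂ cos Δλ
      = sin(-13.06°)sin(36.90°) + cos(-13.06°)cos(36.90°)cos(-16.40°) = 0.6116
σ = 52.293° → d = Rσ = 6360·0.91268 = 5805 km

5805 km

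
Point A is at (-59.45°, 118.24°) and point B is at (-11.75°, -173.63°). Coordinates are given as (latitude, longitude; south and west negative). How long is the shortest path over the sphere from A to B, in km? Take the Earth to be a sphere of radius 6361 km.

7644 km

cos σ = sin φ₁ sin φ₂ + cos φ₁ cos φ₂ cos Δλ
      = sin(-59.45°)sin(-11.75°) + cos(-59.45°)cos(-11.75°)cos(68.13°) = 0.3607
σ = 68.854° → d = Rσ = 6361·1.20173 = 7644 km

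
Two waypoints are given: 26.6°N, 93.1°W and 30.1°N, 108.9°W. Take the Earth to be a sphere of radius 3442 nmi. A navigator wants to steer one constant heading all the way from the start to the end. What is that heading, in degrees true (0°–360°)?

Δψ = ln[tan(π/4+φ₂/2)/tan(π/4+φ₁/2)] = +0.0694
Δλ = -0.2758 rad (taken the short way round)
course = atan2(Δλ, Δψ) = 284.13°

284.1°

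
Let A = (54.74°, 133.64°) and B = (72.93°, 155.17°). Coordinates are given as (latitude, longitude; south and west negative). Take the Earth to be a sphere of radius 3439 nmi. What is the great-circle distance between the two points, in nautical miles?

Haversine: a = sin²(Δφ/2)+cos φ₁ cos φ₂ sin²(Δλ/2) = 0.03090;  σ = 2·atan2(√a,√(1−a))
σ = 20.248° → d = Rσ = 3439·0.35340 = 1215 nmi

1215 nmi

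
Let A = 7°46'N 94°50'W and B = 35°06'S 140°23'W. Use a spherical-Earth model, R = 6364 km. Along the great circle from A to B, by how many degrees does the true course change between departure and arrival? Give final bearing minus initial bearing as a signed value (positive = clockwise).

At departure: θ₁ = atan2(sin Δλ cos φ₂, cos φ₁ sin φ₂ − sin φ₁ cos φ₂ cos Δλ) = 222.07°
At arrival: θ₂ = atan2(sin Δλ cos φ₁, −cos φ₂ sin φ₁ + sin φ₂ cos φ₁ cos Δλ) = 234.23°
Δθ = θ₂ − θ₁ = +12.2°

+12.2°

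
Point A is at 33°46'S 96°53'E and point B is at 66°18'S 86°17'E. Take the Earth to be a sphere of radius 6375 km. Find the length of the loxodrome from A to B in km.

Rhumb course C = atan2(Δλ, Δψ) with Δψ = ln[tan(π/4+φ₂/2)/tan(π/4+φ₁/2)] = -0.9347, Δλ = -0.1850 → C = 191.20°
d = R·|Δφ| / |cos C| = 6375·0.56781 / 0.98097 = 3690 km

3690 km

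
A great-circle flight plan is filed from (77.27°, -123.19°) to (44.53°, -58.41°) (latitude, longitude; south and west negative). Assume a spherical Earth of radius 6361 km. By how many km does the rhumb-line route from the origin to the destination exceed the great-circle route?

193 km

Great circle: cos σ = sin φ₁ sin φ₂ + cos φ₁ cos φ₂ cos Δλ,  σ = 0.7213 rad → d_gc = 4587.9 km
Rhumb line: Δψ = -1.3235, q = Δφ/Δψ = 0.4318, d_rh = R√(Δφ²+q²Δλ²) = 4780.6 km
Excess = 4780.6 − 4587.9 = 192.7 ≈ 193 km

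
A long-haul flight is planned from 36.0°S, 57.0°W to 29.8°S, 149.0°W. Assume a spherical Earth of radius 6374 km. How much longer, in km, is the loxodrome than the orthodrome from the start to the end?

Great circle: cos σ = sin φ₁ sin φ₂ + cos φ₁ cos φ₂ cos Δλ,  σ = 1.2999 rad → d_gc = 8285.4 km
Rhumb line: Δψ = +0.1290, q = Δφ/Δψ = 0.8389, d_rh = R√(Δφ²+q²Δλ²) = 8613.3 km
Excess = 8613.3 − 8285.4 = 327.9 ≈ 328 km

328 km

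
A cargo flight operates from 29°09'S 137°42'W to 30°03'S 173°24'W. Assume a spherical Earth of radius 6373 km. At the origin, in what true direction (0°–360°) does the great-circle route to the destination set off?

N = sin Δλ·cos φ₂ = -0.5051;  D = cos φ₁ sin φ₂ − sin φ₁ cos φ₂ cos Δλ = -0.0949
initial course = atan2(N, D) = 259.36°

259.4°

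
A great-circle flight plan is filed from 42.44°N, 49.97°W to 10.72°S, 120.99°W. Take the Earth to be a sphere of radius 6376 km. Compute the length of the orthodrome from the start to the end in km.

9311 km

Haversine: a = sin²(Δφ/2)+cos φ₁ cos φ₂ sin²(Δλ/2) = 0.44485;  σ = 2·atan2(√a,√(1−a))
σ = 83.667° → d = Rσ = 6376·1.46026 = 9311 km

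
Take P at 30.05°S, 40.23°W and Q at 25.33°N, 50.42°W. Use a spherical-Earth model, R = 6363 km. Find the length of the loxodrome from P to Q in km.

6245 km

Rhumb course C = atan2(Δλ, Δψ) with Δψ = ln[tan(π/4+φ₂/2)/tan(π/4+φ₁/2)] = +1.0076, Δλ = -0.1778 → C = 349.99°
d = R·|Δφ| / |cos C| = 6363·0.96656 / 0.98478 = 6245 km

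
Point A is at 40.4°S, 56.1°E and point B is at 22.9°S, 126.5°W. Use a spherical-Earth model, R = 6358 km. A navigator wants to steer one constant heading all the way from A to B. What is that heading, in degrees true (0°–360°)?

83.3°

Δψ = ln[tan(π/4+φ₂/2)/tan(π/4+φ₁/2)] = +0.3613
Δλ = +3.0962 rad (taken the short way round)
course = atan2(Δλ, Δψ) = 83.34°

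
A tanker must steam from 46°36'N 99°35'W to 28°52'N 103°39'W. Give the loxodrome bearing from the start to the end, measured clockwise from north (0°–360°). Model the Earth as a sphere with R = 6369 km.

190.2°

Meridional parts: M(φ₁)=+0.9214, M(φ₂)=+0.5266 → ΔM = -0.3948;  Δλ = -0.0710 rad
tan C = Δλ / ΔM = +0.1798 → C = 190.19°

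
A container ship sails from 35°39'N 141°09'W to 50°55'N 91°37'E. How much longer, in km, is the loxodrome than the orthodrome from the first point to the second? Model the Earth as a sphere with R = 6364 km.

1256 km

Great circle: cos σ = sin φ₁ sin φ₂ + cos φ₁ cos φ₂ cos Δλ,  σ = 1.4279 rad → d_gc = 9087.0 km
Rhumb line: Δψ = +0.3691, q = Δφ/Δψ = 0.7220, d_rh = R√(Δφ²+q²Δλ²) = 10342.7 km
Excess = 10342.7 − 9087.0 = 1255.7 ≈ 1256 km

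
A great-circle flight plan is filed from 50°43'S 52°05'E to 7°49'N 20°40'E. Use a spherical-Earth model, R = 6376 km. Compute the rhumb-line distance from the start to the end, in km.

Δψ = ln[tan(π/4+φ₂/2)/tan(π/4+φ₁/2)] = +1.1671;  Δφ = +1.0216 rad,  Δλ = -0.5483 rad
q = Δφ/Δψ = 0.8753
d = R·√(Δφ² + q²Δλ²) = 6376·1.12872 = 7197 km

7197 km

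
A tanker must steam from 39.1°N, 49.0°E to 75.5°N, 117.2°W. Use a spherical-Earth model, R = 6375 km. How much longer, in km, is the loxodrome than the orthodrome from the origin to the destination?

2545 km

Great circle: cos σ = sin φ₁ sin φ₂ + cos φ₁ cos φ₂ cos Δλ,  σ = 1.1353 rad → d_gc = 7237.3 km
Rhumb line: Δψ = +1.3193, q = Δφ/Δψ = 0.4815, d_rh = R√(Δφ²+q²Δλ²) = 9782.4 km
Excess = 9782.4 − 7237.3 = 2545.1 ≈ 2545 km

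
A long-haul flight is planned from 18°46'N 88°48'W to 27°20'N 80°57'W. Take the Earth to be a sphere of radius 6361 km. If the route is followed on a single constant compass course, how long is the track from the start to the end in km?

Rhumb course C = atan2(Δλ, Δψ) with Δψ = ln[tan(π/4+φ₂/2)/tan(π/4+φ₁/2)] = +0.1627, Δλ = +0.1370 → C = 40.10°
d = R·|Δφ| / |cos C| = 6361·0.14952 / 0.76491 = 1243 km

1243 km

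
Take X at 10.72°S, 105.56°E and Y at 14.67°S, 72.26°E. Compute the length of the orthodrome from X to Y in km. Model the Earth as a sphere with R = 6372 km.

cos σ = sin φ₁ sin φ₂ + cos φ₁ cos φ₂ cos Δλ
      = sin(-10.72°)sin(-14.67°) + cos(-10.72°)cos(-14.67°)cos(-33.30°) = 0.8416
σ = 32.695° → d = Rσ = 6372·0.57064 = 3636 km

3636 km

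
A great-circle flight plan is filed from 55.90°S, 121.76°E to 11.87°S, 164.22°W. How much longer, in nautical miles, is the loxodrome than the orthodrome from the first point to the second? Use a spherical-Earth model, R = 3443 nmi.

Great circle: cos σ = sin φ₁ sin φ₂ + cos φ₁ cos φ₂ cos Δλ,  σ = 1.2436 rad → d_gc = 4281.8 nmi
Rhumb line: Δψ = +0.9733, q = Δφ/Δψ = 0.7896, d_rh = R√(Δφ²+q²Δλ²) = 4397.1 nmi
Excess = 4397.1 − 4281.8 = 115.3 ≈ 115 nmi

115 nmi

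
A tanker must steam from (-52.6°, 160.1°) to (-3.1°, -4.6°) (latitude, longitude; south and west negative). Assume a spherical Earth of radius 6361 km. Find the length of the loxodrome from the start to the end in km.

16304 km

Rhumb course C = atan2(Δλ, Δψ) with Δψ = ln[tan(π/4+φ₂/2)/tan(π/4+φ₁/2)] = +1.0292, Δλ = -2.8746 → C = 289.70°
d = R·|Δφ| / |cos C| = 6361·0.86394 / 0.33707 = 16304 km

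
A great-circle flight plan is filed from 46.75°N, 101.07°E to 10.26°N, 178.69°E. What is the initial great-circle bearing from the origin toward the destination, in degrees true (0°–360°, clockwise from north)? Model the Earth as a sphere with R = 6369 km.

θ = atan2( sin Δλ·cos φ₂ ,  cos φ₁ sin φ₂ − sin φ₁ cos φ₂ cos Δλ )
  = atan2(+0.9611, -0.0316) = 91.88°

91.9°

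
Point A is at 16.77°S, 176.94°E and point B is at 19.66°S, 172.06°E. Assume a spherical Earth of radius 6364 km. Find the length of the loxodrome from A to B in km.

Δψ = ln[tan(π/4+φ₂/2)/tan(π/4+φ₁/2)] = -0.0531;  Δφ = -0.0504 rad,  Δλ = -0.0852 rad
q = Δφ/Δψ = 0.9498
d = R·√(Δφ² + q²Δλ²) = 6364·0.09533 = 607 km

607 km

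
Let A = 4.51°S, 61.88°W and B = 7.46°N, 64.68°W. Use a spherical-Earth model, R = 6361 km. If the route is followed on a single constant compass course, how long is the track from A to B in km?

Rhumb course C = atan2(Δλ, Δψ) with Δψ = ln[tan(π/4+φ₂/2)/tan(π/4+φ₁/2)] = +0.2094, Δλ = -0.0489 → C = 346.86°
d = R·|Δφ| / |cos C| = 6361·0.20892 / 0.97382 = 1365 km

1365 km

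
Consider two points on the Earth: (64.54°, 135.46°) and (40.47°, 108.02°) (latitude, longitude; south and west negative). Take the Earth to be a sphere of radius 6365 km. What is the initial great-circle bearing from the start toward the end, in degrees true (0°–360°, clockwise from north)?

θ = atan2( sin Δλ·cos φ₂ ,  cos φ₁ sin φ₂ − sin φ₁ cos φ₂ cos Δλ )
  = atan2(-0.3506, -0.3306) = 226.68°

226.7°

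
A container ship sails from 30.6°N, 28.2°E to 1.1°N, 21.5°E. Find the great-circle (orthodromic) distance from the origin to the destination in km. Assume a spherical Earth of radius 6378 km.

3359 km

Haversine: a = sin²(Δφ/2)+cos φ₁ cos φ₂ sin²(Δλ/2) = 0.06776;  σ = 2·atan2(√a,√(1−a))
σ = 30.177° → d = Rσ = 6378·0.52668 = 3359 km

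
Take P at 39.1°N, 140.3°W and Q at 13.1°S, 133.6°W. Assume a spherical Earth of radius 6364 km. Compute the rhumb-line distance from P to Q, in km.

Δψ = ln[tan(π/4+φ₂/2)/tan(π/4+φ₁/2)] = -0.9732;  Δφ = -0.9111 rad,  Δλ = +0.1169 rad
q = Δφ/Δψ = 0.9362
d = R·√(Δφ² + q²Δλ²) = 6364·0.91762 = 5840 km

5840 km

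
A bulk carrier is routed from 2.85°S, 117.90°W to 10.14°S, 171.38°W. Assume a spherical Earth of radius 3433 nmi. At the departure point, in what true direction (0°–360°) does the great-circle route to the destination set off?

θ = atan2( sin Δλ·cos φ₂ ,  cos φ₁ sin φ₂ − sin φ₁ cos φ₂ cos Δλ )
  = atan2(-0.7911, -0.1467) = 259.49°

259.5°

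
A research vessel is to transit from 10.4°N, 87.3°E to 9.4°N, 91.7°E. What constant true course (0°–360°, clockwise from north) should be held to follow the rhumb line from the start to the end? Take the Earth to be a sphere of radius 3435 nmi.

Meridional parts: M(φ₁)=+0.1825, M(φ₂)=+0.1648 → ΔM = -0.0177;  Δλ = +0.0768 rad
tan C = Δλ / ΔM = -4.3344 → C = 102.99°

103.0°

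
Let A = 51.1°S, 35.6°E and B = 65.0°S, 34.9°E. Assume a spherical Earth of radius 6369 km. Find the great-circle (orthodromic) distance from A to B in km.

cos σ = sin φ₁ sin φ₂ + cos φ₁ cos φ₂ cos Δλ
      = sin(-51.10°)sin(-65.00°) + cos(-51.10°)cos(-65.00°)cos(-0.70°) = 0.9707
σ = 13.905° → d = Rσ = 6369·0.24268 = 1546 km

1546 km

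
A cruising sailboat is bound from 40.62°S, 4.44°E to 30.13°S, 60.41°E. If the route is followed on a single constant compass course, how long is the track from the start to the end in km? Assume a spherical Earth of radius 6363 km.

Δψ = ln[tan(π/4+φ₂/2)/tan(π/4+φ₁/2)] = +0.2252;  Δφ = +0.1831 rad,  Δλ = +0.9769 rad
q = Δφ/Δψ = 0.8131
d = R·√(Δφ² + q²Δλ²) = 6363·0.81510 = 5186 km

5186 km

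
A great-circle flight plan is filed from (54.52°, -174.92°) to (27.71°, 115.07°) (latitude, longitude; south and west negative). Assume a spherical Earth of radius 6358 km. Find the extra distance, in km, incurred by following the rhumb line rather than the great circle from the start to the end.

192 km

Great circle: cos σ = sin φ₁ sin φ₂ + cos φ₁ cos φ₂ cos Δλ,  σ = 0.9833 rad → d_gc = 6251.5 km
Rhumb line: Δψ = -0.6360, q = Δφ/Δψ = 0.7357, d_rh = R√(Δφ²+q²Δλ²) = 6443.3 km
Excess = 6443.3 − 6251.5 = 191.8 ≈ 192 km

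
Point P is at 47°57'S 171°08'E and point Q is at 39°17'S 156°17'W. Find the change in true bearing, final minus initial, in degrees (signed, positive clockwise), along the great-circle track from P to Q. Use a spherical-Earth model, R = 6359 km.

-22.9°

At departure: θ₁ = atan2(sin Δλ cos φ₂, cos φ₁ sin φ₂ − sin φ₁ cos φ₂ cos Δλ) = 81.78°
At arrival: θ₂ = atan2(sin Δλ cos φ₁, −cos φ₂ sin φ₁ + sin φ₂ cos φ₁ cos Δλ) = 58.92°
Δθ = θ₂ − θ₁ = -22.9°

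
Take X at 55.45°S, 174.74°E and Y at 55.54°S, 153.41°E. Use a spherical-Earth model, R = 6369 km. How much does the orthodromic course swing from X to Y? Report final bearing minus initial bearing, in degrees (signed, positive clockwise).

+17.6°

Initial bearing θ₁ = atan2(sin Δλ cos φ₂, cos φ₁ sin φ₂ − sin φ₁ cos φ₂ cos Δλ) = 260.76°
Final bearing θ₂ = (initial bearing from the destination back to the start) + 180° = 278.40°
Δθ = θ₂ − θ₁ = +17.6°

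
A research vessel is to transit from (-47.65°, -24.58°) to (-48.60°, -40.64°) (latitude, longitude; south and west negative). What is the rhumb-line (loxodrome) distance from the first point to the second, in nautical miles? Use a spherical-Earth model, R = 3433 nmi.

Rhumb course C = atan2(Δλ, Δψ) with Δψ = ln[tan(π/4+φ₂/2)/tan(π/4+φ₁/2)] = -0.0248, Δλ = -0.2803 → C = 264.94°
d = R·|Δφ| / |cos C| = 3433·0.01658 / 0.08828 = 645 nmi

645 nmi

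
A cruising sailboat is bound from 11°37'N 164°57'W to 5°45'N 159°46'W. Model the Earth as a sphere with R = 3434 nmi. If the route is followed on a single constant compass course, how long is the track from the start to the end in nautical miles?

467 nmi

Δψ = ln[tan(π/4+φ₂/2)/tan(π/4+φ₁/2)] = -0.1036;  Δφ = -0.1024 rad,  Δλ = +0.0905 rad
q = Δφ/Δψ = 0.9881
d = R·√(Δφ² + q²Δλ²) = 3434·0.13592 = 467 nmi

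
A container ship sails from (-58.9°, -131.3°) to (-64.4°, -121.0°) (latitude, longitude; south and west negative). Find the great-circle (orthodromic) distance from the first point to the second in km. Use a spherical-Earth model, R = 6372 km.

cos σ = sin φ₁ sin φ₂ + cos φ₁ cos φ₂ cos Δλ
      = sin(-58.90°)sin(-64.40°) + cos(-58.90°)cos(-64.40°)cos(10.30°) = 0.9918
σ = 7.343° → d = Rσ = 6372·0.12815 = 817 km

817 km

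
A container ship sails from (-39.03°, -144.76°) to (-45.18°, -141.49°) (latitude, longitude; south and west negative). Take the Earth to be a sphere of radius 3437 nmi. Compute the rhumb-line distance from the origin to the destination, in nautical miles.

Rhumb course C = atan2(Δλ, Δψ) with Δψ = ln[tan(π/4+φ₂/2)/tan(π/4+φ₁/2)] = -0.1449, Δλ = +0.0571 → C = 158.50°
d = R·|Δφ| / |cos C| = 3437·0.10734 / 0.93039 = 397 nmi

397 nmi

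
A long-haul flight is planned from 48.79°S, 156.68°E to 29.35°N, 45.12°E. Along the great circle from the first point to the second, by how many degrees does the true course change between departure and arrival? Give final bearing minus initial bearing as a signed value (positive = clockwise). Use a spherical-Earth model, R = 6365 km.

+35.5°

At departure: θ₁ = atan2(sin Δλ cos φ₂, cos φ₁ sin φ₂ − sin φ₁ cos φ₂ cos Δλ) = 275.77°
At arrival: θ₂ = atan2(sin Δλ cos φ₁, −cos φ₂ sin φ₁ + sin φ₂ cos φ₁ cos Δλ) = 311.24°
Δθ = θ₂ − θ₁ = +35.5°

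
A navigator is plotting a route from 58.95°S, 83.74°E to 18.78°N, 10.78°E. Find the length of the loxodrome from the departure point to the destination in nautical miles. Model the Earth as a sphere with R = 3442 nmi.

Δψ = ln[tan(π/4+φ₂/2)/tan(π/4+φ₁/2)] = +1.6147;  Δφ = +1.3566 rad,  Δλ = -1.2734 rad
q = Δφ/Δψ = 0.8402
d = R·√(Δφ² + q²Δλ²) = 3442·1.72776 = 5947 nmi

5947 nmi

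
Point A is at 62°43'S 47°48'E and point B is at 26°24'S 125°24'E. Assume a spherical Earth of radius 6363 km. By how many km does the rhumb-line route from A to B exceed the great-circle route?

299 km

Great circle: cos σ = sin φ₁ sin φ₂ + cos φ₁ cos φ₂ cos Δλ,  σ = 1.0663 rad → d_gc = 6785.1 km
Rhumb line: Δψ = +0.9380, q = Δφ/Δψ = 0.6758, d_rh = R√(Δφ²+q²Δλ²) = 7084.0 km
Excess = 7084.0 − 6785.1 = 298.9 ≈ 299 km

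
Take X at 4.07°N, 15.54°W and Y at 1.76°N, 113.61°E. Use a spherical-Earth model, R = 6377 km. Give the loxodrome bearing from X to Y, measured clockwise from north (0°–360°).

Meridional parts: M(φ₁)=+0.0711, M(φ₂)=+0.0307 → ΔM = -0.0404;  Δλ = +2.2541 rad
tan C = Δλ / ΔM = -55.8329 → C = 91.03°

91.0°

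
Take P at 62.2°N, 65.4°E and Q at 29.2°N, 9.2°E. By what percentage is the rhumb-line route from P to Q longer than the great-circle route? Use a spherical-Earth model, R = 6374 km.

Great circle: σ = 0.8526 rad → d_gc = Rσ = 5434.5 km
Rhumb: Δφ = -0.5760, Δλ = -0.9809, Δψ = -0.8632, q = Δφ/Δψ = 0.6672 → d_rh = R√(Δφ²+q²Δλ²) = 5557.0 km
Excess = (5557.0 − 5434.5) / 5434.5 = 122.5 / 5434.5 = 2.254% ≈ 2.3%

2.3%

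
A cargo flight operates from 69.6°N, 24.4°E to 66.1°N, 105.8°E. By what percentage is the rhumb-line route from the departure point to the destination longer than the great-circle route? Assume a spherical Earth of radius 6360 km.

Great circle: σ = 0.4991 rad → d_gc = Rσ = 3174.0 km
Rhumb: Δφ = -0.0611, Δλ = +1.4207, Δψ = -0.1623, q = Δφ/Δψ = 0.3763 → d_rh = R√(Δφ²+q²Δλ²) = 3421.9 km
Excess = (3421.9 − 3174.0) / 3174.0 = 247.9 / 3174.0 = 7.81% ≈ 7.8%

7.8%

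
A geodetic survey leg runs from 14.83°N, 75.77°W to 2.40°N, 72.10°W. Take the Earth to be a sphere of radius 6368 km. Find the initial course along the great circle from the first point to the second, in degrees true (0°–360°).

163.4°

θ = atan2( sin Δλ·cos φ₂ ,  cos φ₁ sin φ₂ − sin φ₁ cos φ₂ cos Δλ )
  = atan2(+0.0640, -0.2147) = 163.41°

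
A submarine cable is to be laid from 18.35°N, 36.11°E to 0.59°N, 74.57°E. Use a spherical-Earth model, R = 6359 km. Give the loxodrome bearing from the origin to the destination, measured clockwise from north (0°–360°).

115.2°

Δψ = ln[tan(π/4+φ₂/2)/tan(π/4+φ₁/2)] = -0.3156
Δλ = +0.6713 rad (taken the short way round)
course = atan2(Δλ, Δψ) = 115.18°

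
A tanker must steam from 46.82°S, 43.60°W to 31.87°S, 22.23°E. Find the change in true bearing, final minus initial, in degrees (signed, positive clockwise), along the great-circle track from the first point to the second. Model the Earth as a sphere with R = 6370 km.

At departure: θ₁ = atan2(sin Δλ cos φ₂, cos φ₁ sin φ₂ − sin φ₁ cos φ₂ cos Δλ) = 97.92°
At arrival: θ₂ = atan2(sin Δλ cos φ₁, −cos φ₂ sin φ₁ + sin φ₂ cos φ₁ cos Δλ) = 52.95°
Δθ = θ₂ − θ₁ = -45.0°

-45.0°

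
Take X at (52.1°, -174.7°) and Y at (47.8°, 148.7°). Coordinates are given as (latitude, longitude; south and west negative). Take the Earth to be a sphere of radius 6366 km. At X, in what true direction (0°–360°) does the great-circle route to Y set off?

274.2°

N = sin Δλ·cos φ₂ = -0.4005;  D = cos φ₁ sin φ₂ − sin φ₁ cos φ₂ cos Δλ = +0.0295
initial course = atan2(N, D) = 274.22°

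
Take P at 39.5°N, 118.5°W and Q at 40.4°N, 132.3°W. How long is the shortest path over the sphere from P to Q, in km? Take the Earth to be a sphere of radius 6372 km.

Haversine: a = sin²(Δφ/2)+cos φ₁ cos φ₂ sin²(Δλ/2) = 0.00854;  σ = 2·atan2(√a,√(1−a))
σ = 10.606° → d = Rσ = 6372·0.18512 = 1180 km

1180 km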